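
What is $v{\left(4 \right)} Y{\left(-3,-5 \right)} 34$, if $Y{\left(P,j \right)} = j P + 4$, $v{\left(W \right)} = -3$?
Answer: $-1938$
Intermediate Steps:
$Y{\left(P,j \right)} = 4 + P j$ ($Y{\left(P,j \right)} = P j + 4 = 4 + P j$)
$v{\left(4 \right)} Y{\left(-3,-5 \right)} 34 = - 3 \left(4 - -15\right) 34 = - 3 \left(4 + 15\right) 34 = \left(-3\right) 19 \cdot 34 = \left(-57\right) 34 = -1938$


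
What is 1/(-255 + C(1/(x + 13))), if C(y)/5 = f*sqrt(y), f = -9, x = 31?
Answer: -748/190605 + 2*sqrt(11)/63535 ≈ -0.0038199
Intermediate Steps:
C(y) = -45*sqrt(y) (C(y) = 5*(-9*sqrt(y)) = -45*sqrt(y))
1/(-255 + C(1/(x + 13))) = 1/(-255 - 45/sqrt(31 + 13)) = 1/(-255 - 45*sqrt(11)/22)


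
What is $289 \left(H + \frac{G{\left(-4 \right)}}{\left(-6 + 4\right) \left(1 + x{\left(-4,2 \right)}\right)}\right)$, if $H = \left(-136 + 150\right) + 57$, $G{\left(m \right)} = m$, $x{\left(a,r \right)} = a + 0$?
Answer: $\frac{60979}{3} \approx 20326.0$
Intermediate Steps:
$x{\left(a,r \right)} = a$
$H = 71$ ($H = 14 + 57 = 71$)
$289 \left(H + \frac{G{\left(-4 \right)}}{\left(-6 + 4\right) \left(1 + x{\left(-4,2 \right)}\right)}\right) = 289 \left(71 - \frac{4}{\left(-6 + 4\right) \left(1 - 4\right)}\right) = 289 \left(71 - \frac{4}{\left(-2\right) \left(-3\right)}\right) = 289 \left(71 - \frac{4}{6}\right) = 289 \left(71 - \frac{2}{3}\right) = 289 \cdot \frac{211}{3} = \frac{60979}{3}$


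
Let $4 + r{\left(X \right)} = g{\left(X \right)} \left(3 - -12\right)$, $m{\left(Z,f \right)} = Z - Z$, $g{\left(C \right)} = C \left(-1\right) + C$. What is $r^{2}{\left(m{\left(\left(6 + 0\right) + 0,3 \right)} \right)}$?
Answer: $16$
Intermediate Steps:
$g{\left(C \right)} = 0$ ($g{\left(C \right)} = - C + C = 0$)
$m{\left(Z,f \right)} = 0$
$r{\left(X \right)} = -4$ ($r{\left(X \right)} = -4 + 0 \left(3 - -12\right) = -4 + 0 \left(3 + 12\right) = -4 + 0 \cdot 15 = -4 + 0 = -4$)
$r^{2}{\left(m{\left(\left(6 + 0\right) + 0,3 \right)} \right)} = \left(-4\right)^{2} = 16$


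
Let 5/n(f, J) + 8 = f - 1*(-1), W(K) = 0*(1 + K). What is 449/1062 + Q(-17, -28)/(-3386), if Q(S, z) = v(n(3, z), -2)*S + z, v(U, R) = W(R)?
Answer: 775025/1797966 ≈ 0.43106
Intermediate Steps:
W(K) = 0
n(f, J) = 5/(-7 + f) (n(f, J) = 5/(-8 + (f - 1*(-1))) = 5/(-8 + (f + 1)) = 5/(-8 + (1 + f)) = 5/(-7 + f))
v(U, R) = 0
Q(S, z) = z (Q(S, z) = 0*S + z = 0 + z = z)
449/1062 + Q(-17, -28)/(-3386) = 449/1062 - 28/(-3386) = 449*(1/1062) - 28*(-1/3386) = 449/1062 + 14/1693 = 775025/1797966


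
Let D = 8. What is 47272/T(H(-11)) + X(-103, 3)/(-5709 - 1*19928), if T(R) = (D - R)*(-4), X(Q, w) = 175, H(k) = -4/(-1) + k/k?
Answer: -302978591/76911 ≈ -3939.3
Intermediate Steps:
H(k) = 5 (H(k) = -4*(-1) + 1 = 4 + 1 = 5)
T(R) = -32 + 4*R (T(R) = (8 - R)*(-4) = -32 + 4*R)
47272/T(H(-11)) + X(-103, 3)/(-5709 - 1*19928) = 47272/(-32 + 4*5) + 175/(-5709 - 1*19928) = 47272/(-32 + 20) + 175/(-5709 - 19928) = 47272/(-12) + 175/(-25637) = 47272*(-1/12) + 175*(-1/25637) = -11818/3 - 175/25637 = -302978591/76911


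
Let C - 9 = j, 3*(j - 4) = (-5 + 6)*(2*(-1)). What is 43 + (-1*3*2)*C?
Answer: -31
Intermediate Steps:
j = 10/3 (j = 4 + ((-5 + 6)*(2*(-1)))/3 = 4 + (1*(-2))/3 = 4 + (1/3)*(-2) = 4 - 2/3 = 10/3 ≈ 3.3333)
C = 37/3 (C = 9 + 10/3 = 37/3 ≈ 12.333)
43 + (-1*3*2)*C = 43 + (-1*3*2)*(37/3) = 43 - 3*2*(37/3) = 43 - 6*37/3 = 43 - 74 = -31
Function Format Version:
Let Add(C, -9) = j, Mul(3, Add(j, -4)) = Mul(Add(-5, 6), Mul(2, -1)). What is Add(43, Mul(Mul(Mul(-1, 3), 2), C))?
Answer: -31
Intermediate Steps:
j = Rational(10, 3) (j = Add(4, Mul(Rational(1, 3), Mul(Add(-5, 6), Mul(2, -1)))) = Add(4, Mul(Rational(1, 3), Mul(1, -2))) = Add(4, Mul(Rational(1, 3), -2)) = Add(4, Rational(-2, 3)) = Rational(10, 3) ≈ 3.3333)
C = Rational(37, 3) (C = Add(9, Rational(10, 3)) = Rational(37, 3) ≈ 12.333)
Add(43, Mul(Mul(Mul(-1, 3), 2), C)) = Add(43, Mul(Mul(Mul(-1, 3), 2), Rational(37, 3))) = Add(43, Mul(Mul(-3, 2), Rational(37, 3))) = Add(43, Mul(-6, Rational(37, 3))) = Add(43, -74) = -31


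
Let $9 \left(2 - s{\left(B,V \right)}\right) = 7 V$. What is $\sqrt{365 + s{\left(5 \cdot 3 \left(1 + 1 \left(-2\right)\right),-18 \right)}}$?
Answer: $\sqrt{381} \approx 19.519$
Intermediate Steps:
$s{\left(B,V \right)} = 2 - \frac{7 V}{9}$
$\sqrt{365 + s{\left(5 \cdot 3 \left(1 + 1 \left(-2\right)\right),-18 \right)}} = \sqrt{365 + \left(2 - -14\right)} = \sqrt{365 + \left(2 + 14\right)} = \sqrt{365 + 16} = \sqrt{381}$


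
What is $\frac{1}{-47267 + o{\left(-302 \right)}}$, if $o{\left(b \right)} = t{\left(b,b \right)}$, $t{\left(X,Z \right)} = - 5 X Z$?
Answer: $- \frac{1}{503287} \approx -1.9869 \cdot 10^{-6}$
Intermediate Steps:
$t{\left(X,Z \right)} = - 5 X Z$
$o{\left(b \right)} = - 5 b^{2}$ ($o{\left(b \right)} = - 5 b b = - 5 b^{2}$)
$\frac{1}{-47267 + o{\left(-302 \right)}} = \frac{1}{-47267 - 5 \left(-302\right)^{2}} = \frac{1}{-47267 - 456020} = \frac{1}{-503287} = - \frac{1}{503287}$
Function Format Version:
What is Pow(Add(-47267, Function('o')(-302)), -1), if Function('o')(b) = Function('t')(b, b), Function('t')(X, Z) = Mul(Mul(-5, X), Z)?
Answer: Rational(-1, 503287) ≈ -1.9869e-6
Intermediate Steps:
Function('t')(X, Z) = Mul(-5, X, Z)
Function('o')(b) = Mul(-5, Pow(b, 2)) (Function('o')(b) = Mul(-5, b, b) = Mul(-5, Pow(b, 2)))
Pow(Add(-47267, Function('o')(-302)), -1) = Pow(Add(-47267, Mul(-5, Pow(-302, 2))), -1) = Pow(Add(-47267, Mul(-5, 91204)), -1) = Pow(Add(-47267, -456020), -1) = Pow(-503287, -1) = Rational(-1, 503287)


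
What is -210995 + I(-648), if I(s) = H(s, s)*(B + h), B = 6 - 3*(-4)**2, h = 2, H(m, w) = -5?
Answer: -210795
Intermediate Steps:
B = -42 (B = 6 - 3*16 = 6 - 48 = -42)
I(s) = 200 (I(s) = -5*(-42 + 2) = -5*(-40) = 200)
-210995 + I(-648) = -210995 + 200 = -210795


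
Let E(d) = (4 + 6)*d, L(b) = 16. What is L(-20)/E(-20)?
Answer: -2/25 ≈ -0.080000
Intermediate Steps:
E(d) = 10*d
L(-20)/E(-20) = 16/((10*(-20))) = 16/(-200) = 16*(-1/200) = -2/25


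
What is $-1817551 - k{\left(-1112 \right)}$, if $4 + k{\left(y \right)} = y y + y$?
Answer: $-3052979$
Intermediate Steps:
$k{\left(y \right)} = -4 + y + y^{2}$ ($k{\left(y \right)} = -4 + \left(y y + y\right) = -4 + \left(y^{2} + y\right) = -4 + \left(y + y^{2}\right) = -4 + y + y^{2}$)
$-1817551 - k{\left(-1112 \right)} = -1817551 - \left(-4 - 1112 + \left(-1112\right)^{2}\right) = -1817551 - \left(-4 - 1112 + 1236544\right) = -1817551 - 1235428 = -3052979$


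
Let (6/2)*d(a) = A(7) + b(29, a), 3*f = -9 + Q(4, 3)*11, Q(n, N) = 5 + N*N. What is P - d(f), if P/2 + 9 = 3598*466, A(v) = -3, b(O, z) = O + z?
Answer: 30179639/9 ≈ 3.3533e+6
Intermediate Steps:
Q(n, N) = 5 + N²
P = 3353318 (P = -18 + 2*(3598*466) = -18 + 2*1676668 = -18 + 3353336 = 3353318)
f = 145/3 (f = (-9 + (5 + 3²)*11)/3 = (-9 + (5 + 9)*11)/3 = (-9 + 14*11)/3 = (-9 + 154)/3 = (⅓)*145 = 145/3 ≈ 48.333)
d(a) = 26/3 + a/3 (d(a) = (-3 + (29 + a))/3 = (26 + a)/3 = 26/3 + a/3)
P - d(f) = 3353318 - (26/3 + (⅓)*(145/3)) = 3353318 - (26/3 + 145/9) = 3353318 - 1*223/9 = 3353318 - 223/9 = 30179639/9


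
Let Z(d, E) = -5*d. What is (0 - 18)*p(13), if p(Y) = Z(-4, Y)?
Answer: -360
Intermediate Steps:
p(Y) = 20 (p(Y) = -5*(-4) = 20)
(0 - 18)*p(13) = (0 - 18)*20 = -18*20 = -360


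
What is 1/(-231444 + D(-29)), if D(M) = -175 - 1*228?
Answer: -1/231847 ≈ -4.3132e-6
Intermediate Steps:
D(M) = -403 (D(M) = -175 - 228 = -403)
1/(-231444 + D(-29)) = 1/(-231444 - 403) = 1/(-231847) = -1/231847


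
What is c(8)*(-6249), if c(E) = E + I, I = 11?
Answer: -118731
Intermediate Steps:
c(E) = 11 + E (c(E) = E + 11 = 11 + E)
c(8)*(-6249) = (11 + 8)*(-6249) = 19*(-6249) = -118731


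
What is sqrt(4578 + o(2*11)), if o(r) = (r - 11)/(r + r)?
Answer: sqrt(18313)/2 ≈ 67.663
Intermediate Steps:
o(r) = (-11 + r)/(2*r) (o(r) = (-11 + r)/((2*r)) = (-11 + r)*(1/(2*r)) = (-11 + r)/(2*r))
sqrt(4578 + o(2*11)) = sqrt(4578 + (-11 + 2*11)/(2*((2*11)))) = sqrt(4578 + (1/2)*(-11 + 22)/22) = sqrt(4578 + (1/2)*(1/22)*11) = sqrt(4578 + 1/4) = sqrt(18313/4) = sqrt(18313)/2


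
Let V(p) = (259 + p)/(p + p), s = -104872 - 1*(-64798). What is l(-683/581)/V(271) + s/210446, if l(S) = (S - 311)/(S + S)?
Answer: 2582352475656/19044836885 ≈ 135.59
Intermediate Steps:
l(S) = (-311 + S)/(2*S) (l(S) = (-311 + S)/((2*S)) = (-311 + S)*(1/(2*S)) = (-311 + S)/(2*S))
s = -40074 (s = -104872 + 64798 = -40074)
V(p) = (259 + p)/(2*p) (V(p) = (259 + p)/((2*p)) = (259 + p)*(1/(2*p)) = (259 + p)/(2*p))
l(-683/581)/V(271) + s/210446 = ((-311 - 683/581)/(2*((-683/581))))/(((1/2)*(259 + 271)/271)) - 40074/210446 = ((-311 - 683*1/581)/(2*((-683*1/581))))/(((1/2)*(1/271)*530)) - 40074*1/210446 = ((-311 - 683/581)/(2*(-683/581)))/(265/271) - 20037/105223 = ((1/2)*(-581/683)*(-181374/581))*(271/265) - 20037/105223 = (90687/683)*(271/265) - 20037/105223 = 24576177/180995 - 20037/105223 = 2582352475656/19044836885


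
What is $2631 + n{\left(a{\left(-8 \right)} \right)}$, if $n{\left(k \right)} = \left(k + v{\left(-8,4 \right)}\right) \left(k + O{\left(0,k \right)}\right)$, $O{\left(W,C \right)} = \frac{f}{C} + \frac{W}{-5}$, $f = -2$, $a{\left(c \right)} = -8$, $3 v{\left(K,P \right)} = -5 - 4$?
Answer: $\frac{10865}{4} \approx 2716.3$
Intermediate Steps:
$v{\left(K,P \right)} = -3$ ($v{\left(K,P \right)} = \frac{-5 - 4}{3} = \frac{1}{3} \left(-9\right) = -3$)
$O{\left(W,C \right)} = - \frac{2}{C} - \frac{W}{5}$ ($O{\left(W,C \right)} = - \frac{2}{C} + \frac{W}{-5} = - \frac{2}{C} + W \left(- \frac{1}{5}\right) = - \frac{2}{C} - \frac{W}{5}$)
$n{\left(k \right)} = \left(-3 + k\right) \left(k - \frac{2}{k}\right)$ ($n{\left(k \right)} = \left(k - 3\right) \left(k - \frac{2}{k}\right) = \left(-3 + k\right) \left(k + \left(- \frac{2}{k} + 0\right)\right) = \left(-3 + k\right) \left(k - \frac{2}{k}\right)$)
$2631 + n{\left(a{\left(-8 \right)} \right)} = 2631 + \left(-2 + \left(-8\right)^{2} - -24 + \frac{6}{-8}\right) = 2631 + \left(-2 + 64 + 24 + 6 \left(- \frac{1}{8}\right)\right) = 2631 + \left(-2 + 64 + 24 - \frac{3}{4}\right) = 2631 + \frac{341}{4} = \frac{10865}{4}$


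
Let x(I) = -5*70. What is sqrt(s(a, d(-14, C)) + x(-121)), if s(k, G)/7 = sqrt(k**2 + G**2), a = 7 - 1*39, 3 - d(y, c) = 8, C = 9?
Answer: sqrt(-350 + 7*sqrt(1049)) ≈ 11.103*I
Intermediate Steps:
d(y, c) = -5 (d(y, c) = 3 - 1*8 = 3 - 8 = -5)
a = -32 (a = 7 - 39 = -32)
x(I) = -350
s(k, G) = 7*sqrt(G**2 + k**2) (s(k, G) = 7*sqrt(k**2 + G**2) = 7*sqrt(G**2 + k**2))
sqrt(s(a, d(-14, C)) + x(-121)) = sqrt(7*sqrt((-5)**2 + (-32)**2) - 350) = sqrt(7*sqrt(25 + 1024) - 350) = sqrt(7*sqrt(1049) - 350) = sqrt(-350 + 7*sqrt(1049))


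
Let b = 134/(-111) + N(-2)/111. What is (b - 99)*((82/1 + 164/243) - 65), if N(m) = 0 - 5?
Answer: -47794760/26973 ≈ -1771.9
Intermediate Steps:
N(m) = -5
b = -139/111 (b = 134/(-111) - 5/111 = 134*(-1/111) - 5*1/111 = -134/111 - 5/111 = -139/111 ≈ -1.2523)
(b - 99)*((82/1 + 164/243) - 65) = (-139/111 - 99)*((82/1 + 164/243) - 65) = -11128*((82*1 + 164*(1/243)) - 65)/111 = -11128*((82 + 164/243) - 65)/111 = -11128*(20090/243 - 65)/111 = -11128/111*4295/243 = -47794760/26973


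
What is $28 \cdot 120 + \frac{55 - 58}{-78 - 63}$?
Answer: $\frac{157921}{47} \approx 3360.0$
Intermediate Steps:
$28 \cdot 120 + \frac{55 - 58}{-78 - 63} = 3360 - \frac{3}{-141} = 3360 - - \frac{1}{47} = 3360 + \frac{1}{47} = \frac{157921}{47}$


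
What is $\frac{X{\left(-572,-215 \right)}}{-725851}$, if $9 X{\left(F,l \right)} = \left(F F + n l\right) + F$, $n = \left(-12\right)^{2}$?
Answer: $- \frac{42236}{933237} \approx -0.045258$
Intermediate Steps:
$n = 144$
$X{\left(F,l \right)} = 16 l + \frac{F}{9} + \frac{F^{2}}{9}$ ($X{\left(F,l \right)} = \frac{\left(F F + 144 l\right) + F}{9} = \frac{\left(F^{2} + 144 l\right) + F}{9} = \frac{F + F^{2} + 144 l}{9} = 16 l + \frac{F}{9} + \frac{F^{2}}{9}$)
$\frac{X{\left(-572,-215 \right)}}{-725851} = \frac{16 \left(-215\right) + \frac{1}{9} \left(-572\right) + \frac{\left(-572\right)^{2}}{9}}{-725851} = \left(-3440 - \frac{572}{9} + \frac{1}{9} \cdot 327184\right) \left(- \frac{1}{725851}\right) = \left(-3440 - \frac{572}{9} + \frac{327184}{9}\right) \left(- \frac{1}{725851}\right) = \frac{295652}{9} \left(- \frac{1}{725851}\right) = - \frac{42236}{933237}$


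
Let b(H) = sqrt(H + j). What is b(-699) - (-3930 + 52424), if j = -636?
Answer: -48494 + I*sqrt(1335) ≈ -48494.0 + 36.538*I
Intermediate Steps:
b(H) = sqrt(-636 + H) (b(H) = sqrt(H - 636) = sqrt(-636 + H))
b(-699) - (-3930 + 52424) = sqrt(-636 - 699) - (-3930 + 52424) = sqrt(-1335) - 1*48494 = I*sqrt(1335) - 48494 = -48494 + I*sqrt(1335)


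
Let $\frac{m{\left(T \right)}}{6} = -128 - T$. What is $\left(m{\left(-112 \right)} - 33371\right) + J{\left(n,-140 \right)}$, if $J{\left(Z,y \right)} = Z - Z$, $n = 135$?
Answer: $-33467$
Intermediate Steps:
$m{\left(T \right)} = -768 - 6 T$ ($m{\left(T \right)} = 6 \left(-128 - T\right) = -768 - 6 T$)
$J{\left(Z,y \right)} = 0$
$\left(m{\left(-112 \right)} - 33371\right) + J{\left(n,-140 \right)} = \left(\left(-768 - -672\right) - 33371\right) + 0 = \left(\left(-768 + 672\right) - 33371\right) + 0 = \left(-96 - 33371\right) + 0 = -33467 + 0 = -33467$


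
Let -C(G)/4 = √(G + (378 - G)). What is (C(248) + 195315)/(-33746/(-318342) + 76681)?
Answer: 31088483865/12205408324 - 477513*√42/3051352081 ≈ 2.5461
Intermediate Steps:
C(G) = -12*√42 (C(G) = -4*√(G + (378 - G)) = -12*√42)
(C(248) + 195315)/(-33746/(-318342) + 76681) = (-12*√42 + 195315)/(-33746/(-318342) + 76681) = (195315 - 12*√42)/(-33746*(-1/318342) + 76681) = (195315 - 12*√42)/(16873/159171 + 76681) = (195315 - 12*√42)/(12205408324/159171) = (195315 - 12*√42)*(159171/12205408324) = 31088483865/12205408324 - 477513*√42/3051352081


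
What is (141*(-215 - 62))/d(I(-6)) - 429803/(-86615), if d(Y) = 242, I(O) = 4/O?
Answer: -3278909729/20960830 ≈ -156.43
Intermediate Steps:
(141*(-215 - 62))/d(I(-6)) - 429803/(-86615) = (141*(-215 - 62))/242 - 429803/(-86615) = (141*(-277))*(1/242) - 429803*(-1/86615) = -39057*1/242 + 429803/86615 = -39057/242 + 429803/86615 = -3278909729/20960830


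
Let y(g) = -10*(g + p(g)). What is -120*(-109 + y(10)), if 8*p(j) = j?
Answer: 26580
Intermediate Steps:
p(j) = j/8
y(g) = -45*g/4 (y(g) = -10*(g + g/8) = -45*g/4)
-120*(-109 + y(10)) = -120*(-109 - 45/4*10) = -120*(-109 - 225/2) = -120*(-443/2) = 26580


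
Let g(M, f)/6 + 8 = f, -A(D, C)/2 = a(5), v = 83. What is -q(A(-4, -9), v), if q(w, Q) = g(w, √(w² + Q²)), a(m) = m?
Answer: 48 - 6*√6989 ≈ -453.60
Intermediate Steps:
A(D, C) = -10 (A(D, C) = -2*5 = -10)
g(M, f) = -48 + 6*f
q(w, Q) = -48 + 6*√(Q² + w²) (q(w, Q) = -48 + 6*√(w² + Q²) = -48 + 6*√(Q² + w²))
-q(A(-4, -9), v) = -(-48 + 6*√(83² + (-10)²)) = -(-48 + 6*√(6889 + 100)) = -(-48 + 6*√6989) = 48 - 6*√6989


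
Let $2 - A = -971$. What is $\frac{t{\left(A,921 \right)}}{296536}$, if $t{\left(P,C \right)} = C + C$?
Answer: $\frac{921}{148268} \approx 0.0062117$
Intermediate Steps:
$A = 973$ ($A = 2 - -971 = 2 + 971 = 973$)
$t{\left(P,C \right)} = 2 C$
$\frac{t{\left(A,921 \right)}}{296536} = \frac{2 \cdot 921}{296536} = 1842 \cdot \frac{1}{296536} = \frac{921}{148268}$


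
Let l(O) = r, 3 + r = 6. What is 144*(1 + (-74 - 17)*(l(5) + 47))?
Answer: -655056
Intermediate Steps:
r = 3 (r = -3 + 6 = 3)
l(O) = 3
144*(1 + (-74 - 17)*(l(5) + 47)) = 144*(1 + (-74 - 17)*(3 + 47)) = 144*(1 - 91*50) = 144*(1 - 4550) = 144*(-4549) = -655056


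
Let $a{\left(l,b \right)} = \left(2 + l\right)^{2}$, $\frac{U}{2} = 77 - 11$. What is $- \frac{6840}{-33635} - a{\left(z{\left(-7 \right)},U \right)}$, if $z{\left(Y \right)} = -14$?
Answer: $- \frac{967320}{6727} \approx -143.8$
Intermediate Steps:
$U = 132$ ($U = 2 \left(77 - 11\right) = 2 \cdot 66 = 132$)
$- \frac{6840}{-33635} - a{\left(z{\left(-7 \right)},U \right)} = - \frac{6840}{-33635} - \left(2 - 14\right)^{2} = \left(-6840\right) \left(- \frac{1}{33635}\right) - \left(-12\right)^{2} = \frac{1368}{6727} - 144 = - \frac{967320}{6727}$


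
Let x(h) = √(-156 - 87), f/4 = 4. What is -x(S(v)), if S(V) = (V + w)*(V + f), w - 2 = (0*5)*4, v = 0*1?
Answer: -9*I*√3 ≈ -15.588*I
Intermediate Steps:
f = 16 (f = 4*4 = 16)
v = 0
w = 2 (w = 2 + (0*5)*4 = 2 + 0*4 = 2 + 0 = 2)
S(V) = (2 + V)*(16 + V) (S(V) = (V + 2)*(V + 16) = (2 + V)*(16 + V))
x(h) = 9*I*√3 (x(h) = √(-243) = 9*I*√3)
-x(S(v)) = -9*I*√3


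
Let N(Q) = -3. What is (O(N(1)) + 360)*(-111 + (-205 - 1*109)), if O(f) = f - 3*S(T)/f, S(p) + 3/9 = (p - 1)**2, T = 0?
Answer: -456025/3 ≈ -1.5201e+5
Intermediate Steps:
S(p) = -1/3 + (-1 + p)**2 (S(p) = -1/3 + (p - 1)**2 = -1/3 + (-1 + p)**2)
O(f) = f - 2/f (O(f) = f - 3*(-1/3 + (-1 + 0)**2)/f = f - 3*(-1/3 + (-1)**2)/f = f - 3*(-1/3 + 1)/f = f - 2/f)
(O(N(1)) + 360)*(-111 + (-205 - 1*109)) = ((-3 - 2/(-3)) + 360)*(-111 + (-205 - 1*109)) = ((-3 - 2*(-1/3)) + 360)*(-111 + (-205 - 109)) = ((-3 + 2/3) + 360)*(-111 - 314) = (-7/3 + 360)*(-425) = (1073/3)*(-425) = -456025/3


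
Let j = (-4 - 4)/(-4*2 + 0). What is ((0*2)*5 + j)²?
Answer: 1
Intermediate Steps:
j = 1 (j = -8/(-8 + 0) = -8/(-8) = -8*(-⅛) = 1)
((0*2)*5 + j)² = ((0*2)*5 + 1)² = (0*5 + 1)² = (0 + 1)² = 1² = 1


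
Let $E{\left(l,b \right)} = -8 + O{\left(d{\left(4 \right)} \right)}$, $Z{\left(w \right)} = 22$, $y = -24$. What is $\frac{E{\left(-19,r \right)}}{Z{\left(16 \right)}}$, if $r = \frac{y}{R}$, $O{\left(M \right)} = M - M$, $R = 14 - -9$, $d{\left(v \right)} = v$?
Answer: $- \frac{4}{11} \approx -0.36364$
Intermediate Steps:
$R = 23$ ($R = 14 + 9 = 23$)
$O{\left(M \right)} = 0$
$r = - \frac{24}{23} \approx -1.0435$
$E{\left(l,b \right)} = -8$ ($E{\left(l,b \right)} = -8 + 0 = -8$)
$\frac{E{\left(-19,r \right)}}{Z{\left(16 \right)}} = - \frac{8}{22} = \left(-8\right) \frac{1}{22} = - \frac{4}{11}$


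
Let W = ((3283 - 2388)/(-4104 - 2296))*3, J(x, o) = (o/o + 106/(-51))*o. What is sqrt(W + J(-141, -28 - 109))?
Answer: sqrt(2452440315)/4080 ≈ 12.138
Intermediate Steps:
J(x, o) = -55*o/51 (J(x, o) = (1 + 106*(-1/51))*o = (1 - 106/51)*o = -55*o/51)
W = -537/1280 (W = (895/(-6400))*3 = (895*(-1/6400))*3 = -179/1280*3 = -537/1280 ≈ -0.41953)
sqrt(W + J(-141, -28 - 109)) = sqrt(-537/1280 - 55*(-28 - 109)/51) = sqrt(-537/1280 - 55/51*(-137)) = sqrt(-537/1280 + 7535/51) = sqrt(9617413/65280) = sqrt(2452440315)/4080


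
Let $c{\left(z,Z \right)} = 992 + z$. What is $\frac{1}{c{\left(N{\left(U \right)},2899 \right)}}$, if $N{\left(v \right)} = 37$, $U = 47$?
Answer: $\frac{1}{1029} \approx 0.00097182$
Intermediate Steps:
$\frac{1}{c{\left(N{\left(U \right)},2899 \right)}} = \frac{1}{992 + 37} = \frac{1}{1029}$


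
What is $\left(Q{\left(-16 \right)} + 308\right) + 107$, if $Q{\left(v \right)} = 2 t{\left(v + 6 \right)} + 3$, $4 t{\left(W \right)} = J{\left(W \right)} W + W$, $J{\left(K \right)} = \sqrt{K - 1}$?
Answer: $413 - 5 i \sqrt{11} \approx 413.0 - 16.583 i$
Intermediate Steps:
$J{\left(K \right)} = \sqrt{-1 + K}$
$t{\left(W \right)} = \frac{W}{4} + \frac{W \sqrt{-1 + W}}{4}$ ($t{\left(W \right)} = \frac{\sqrt{-1 + W} W + W}{4} = \frac{W \sqrt{-1 + W} + W}{4} = \frac{W + W \sqrt{-1 + W}}{4} = \frac{W}{4} + \frac{W \sqrt{-1 + W}}{4}$)
$Q{\left(v \right)} = 3 + \frac{\left(1 + \sqrt{5 + v}\right) \left(6 + v\right)}{2}$ ($Q{\left(v \right)} = 2 \frac{\left(v + 6\right) \left(1 + \sqrt{-1 + \left(v + 6\right)}\right)}{4} + 3 = 2 \frac{\left(6 + v\right) \left(1 + \sqrt{-1 + \left(6 + v\right)}\right)}{4} + 3 = 2 \frac{\left(6 + v\right) \left(1 + \sqrt{5 + v}\right)}{4} + 3 = 2 \frac{\left(1 + \sqrt{5 + v}\right) \left(6 + v\right)}{4} + 3 = \frac{\left(1 + \sqrt{5 + v}\right) \left(6 + v\right)}{2} + 3 = 3 + \frac{\left(1 + \sqrt{5 + v}\right) \left(6 + v\right)}{2}$)
$\left(Q{\left(-16 \right)} + 308\right) + 107 = \left(\left(3 + \frac{\left(1 + \sqrt{5 - 16}\right) \left(6 - 16\right)}{2}\right) + 308\right) + 107 = \left(\left(3 + \frac{1}{2} \left(1 + \sqrt{-11}\right) \left(-10\right)\right) + 308\right) + 107 = \left(\left(3 + \frac{1}{2} \left(1 + i \sqrt{11}\right) \left(-10\right)\right) + 308\right) + 107 = \left(\left(3 - \left(5 + 5 i \sqrt{11}\right)\right) + 308\right) + 107 = \left(\left(-2 - 5 i \sqrt{11}\right) + 308\right) + 107 = \left(306 - 5 i \sqrt{11}\right) + 107 = 413 - 5 i \sqrt{11}$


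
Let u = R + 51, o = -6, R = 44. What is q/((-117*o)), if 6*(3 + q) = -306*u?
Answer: -808/117 ≈ -6.9060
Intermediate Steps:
u = 95 (u = 44 + 51 = 95)
q = -4848 (q = -3 + (-306*95)/6 = -3 + (1/6)*(-29070) = -3 - 4845 = -4848)
q/((-117*o)) = -4848/((-117*(-6))) = -4848/702 = -4848*1/702 = -808/117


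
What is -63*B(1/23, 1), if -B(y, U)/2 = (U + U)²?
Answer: 504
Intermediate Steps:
B(y, U) = -8*U² (B(y, U) = -2*(U + U)² = -2*4*U² = -8*U²)
-63*B(1/23, 1) = -(-504)*1² = -(-504) = -63*(-8) = 504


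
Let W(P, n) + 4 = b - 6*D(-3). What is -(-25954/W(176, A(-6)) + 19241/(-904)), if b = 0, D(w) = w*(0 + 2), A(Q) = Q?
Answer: 1504883/1808 ≈ 832.35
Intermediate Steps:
D(w) = 2*w (D(w) = w*2 = 2*w)
W(P, n) = 32 (W(P, n) = -4 + (0 - 12*(-3)) = -4 + (0 - 6*(-6)) = -4 + (0 + 36) = -4 + 36 = 32)
-(-25954/W(176, A(-6)) + 19241/(-904)) = -(-25954/32 + 19241/(-904)) = -(-25954*1/32 + 19241*(-1/904)) = -(-12977/16 - 19241/904) = -1*(-1504883/1808) = 1504883/1808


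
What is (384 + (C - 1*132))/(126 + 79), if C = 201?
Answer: 453/205 ≈ 2.2098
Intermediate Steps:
(384 + (C - 1*132))/(126 + 79) = (384 + (201 - 1*132))/(126 + 79) = (384 + (201 - 132))/205 = (384 + 69)*(1/205) = 453*(1/205) = 453/205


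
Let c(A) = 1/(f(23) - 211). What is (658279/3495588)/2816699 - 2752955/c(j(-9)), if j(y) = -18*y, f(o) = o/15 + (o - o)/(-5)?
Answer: 5677729703574876661967/9846019224012 ≈ 5.7665e+8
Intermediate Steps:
f(o) = o/15 (f(o) = o*(1/15) + 0*(-1/5) = o/15 + 0 = o/15)
c(A) = -15/3142 (c(A) = 1/((1/15)*23 - 211) = 1/(23/15 - 211) = 1/(-3142/15) = -15/3142)
(658279/3495588)/2816699 - 2752955/c(j(-9)) = (658279/3495588)/2816699 - 2752955/(-15/3142) = (658279*(1/3495588))*(1/2816699) - 2752955*(-3142/15) = (658279/3495588)*(1/2816699) + 1729956922/3 = 658279/9846019224012 + 1729956922/3 = 5677729703574876661967/9846019224012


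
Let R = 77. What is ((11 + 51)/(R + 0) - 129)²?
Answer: 97436641/5929 ≈ 16434.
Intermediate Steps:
((11 + 51)/(R + 0) - 129)² = ((11 + 51)/(77 + 0) - 129)² = (62/77 - 129)² = (-9871/77)² = 97436641/5929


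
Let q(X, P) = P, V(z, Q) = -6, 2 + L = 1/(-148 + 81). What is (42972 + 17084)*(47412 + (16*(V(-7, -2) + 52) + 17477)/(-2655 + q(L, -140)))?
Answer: 612101502024/215 ≈ 2.8470e+9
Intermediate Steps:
L = -135/67 (L = -2 + 1/(-148 + 81) = -2 + 1/(-67) = -2 - 1/67 = -135/67 ≈ -2.0149)
(42972 + 17084)*(47412 + (16*(V(-7, -2) + 52) + 17477)/(-2655 + q(L, -140))) = (42972 + 17084)*(47412 + (16*(-6 + 52) + 17477)/(-2655 - 140)) = 60056*(47412 + (16*46 + 17477)/(-2795)) = 60056*(47412 + (736 + 17477)*(-1/2795)) = 60056*(47412 + 18213*(-1/2795)) = 60056*(47412 - 1401/215) = 60056*(10192179/215) = 612101502024/215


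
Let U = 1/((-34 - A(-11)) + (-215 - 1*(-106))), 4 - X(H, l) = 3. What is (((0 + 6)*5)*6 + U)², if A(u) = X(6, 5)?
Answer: 671794561/20736 ≈ 32398.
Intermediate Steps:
X(H, l) = 1 (X(H, l) = 4 - 1*3 = 4 - 3 = 1)
A(u) = 1
U = -1/144 (U = 1/((-34 - 1*1) + (-215 - 1*(-106))) = 1/((-34 - 1) + (-215 + 106)) = 1/(-35 - 109) = 1/(-144) = -1/144 ≈ -0.0069444)
(((0 + 6)*5)*6 + U)² = (((0 + 6)*5)*6 - 1/144)² = ((6*5)*6 - 1/144)² = (30*6 - 1/144)² = (180 - 1/144)² = (25919/144)² = 671794561/20736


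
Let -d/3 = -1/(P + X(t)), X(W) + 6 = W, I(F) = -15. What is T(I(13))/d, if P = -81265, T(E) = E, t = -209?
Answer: 407400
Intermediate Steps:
X(W) = -6 + W
d = -1/27160 (d = -(-3)/(-81265 + (-6 - 209)) = -(-3)/(-81265 - 215) = -(-3)/(-81480) = -(-3)*(-1)/81480 = -3*1/81480 = -1/27160 ≈ -3.6819e-5)
T(I(13))/d = -15/(-1/27160) = -15*(-27160) = 407400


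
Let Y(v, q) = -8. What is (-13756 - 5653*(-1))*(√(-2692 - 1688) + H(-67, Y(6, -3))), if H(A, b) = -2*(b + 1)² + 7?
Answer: 737373 - 16206*I*√1095 ≈ 7.3737e+5 - 5.3627e+5*I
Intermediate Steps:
H(A, b) = 7 - 2*(1 + b)² (H(A, b) = -2*(1 + b)² + 7 = 7 - 2*(1 + b)²)
(-13756 - 5653*(-1))*(√(-2692 - 1688) + H(-67, Y(6, -3))) = (-13756 - 5653*(-1))*(√(-2692 - 1688) + (7 - 2*(1 - 8)²)) = (-13756 + 5653)*(√(-4380) + (7 - 2*(-7)²)) = -8103*(2*I*√1095 + (7 - 2*49)) = -8103*(2*I*√1095 + (7 - 98)) = -8103*(2*I*√1095 - 91) = -8103*(-91 + 2*I*√1095) = 737373 - 16206*I*√1095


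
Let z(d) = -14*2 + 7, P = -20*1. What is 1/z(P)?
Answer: -1/21 ≈ -0.047619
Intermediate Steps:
P = -20
z(d) = -21 (z(d) = -28 + 7 = -21)
1/z(P) = 1/(-21) = -1/21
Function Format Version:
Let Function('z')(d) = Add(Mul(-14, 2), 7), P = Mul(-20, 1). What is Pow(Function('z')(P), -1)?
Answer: Rational(-1, 21) ≈ -0.047619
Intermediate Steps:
P = -20
Function('z')(d) = -21 (Function('z')(d) = Add(-28, 7) = -21)
Pow(Function('z')(P), -1) = Pow(-21, -1) = Rational(-1, 21)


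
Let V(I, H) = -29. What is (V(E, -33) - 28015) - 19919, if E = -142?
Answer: -47963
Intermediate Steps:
(V(E, -33) - 28015) - 19919 = (-29 - 28015) - 19919 = -28044 - 19919 = -47963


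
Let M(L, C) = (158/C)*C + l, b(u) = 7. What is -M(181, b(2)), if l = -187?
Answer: 29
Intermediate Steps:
M(L, C) = -29 (M(L, C) = (158/C)*C - 187 = 158 - 187 = -29)
-M(181, b(2)) = -1*(-29) = 29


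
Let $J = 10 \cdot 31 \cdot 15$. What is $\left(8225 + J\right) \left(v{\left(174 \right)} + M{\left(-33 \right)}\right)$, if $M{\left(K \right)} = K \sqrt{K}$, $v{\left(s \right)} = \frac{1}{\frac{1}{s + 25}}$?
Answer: $2562125 - 424875 i \sqrt{33} \approx 2.5621 \cdot 10^{6} - 2.4407 \cdot 10^{6} i$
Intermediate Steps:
$v{\left(s \right)} = 25 + s$ ($v{\left(s \right)} = \frac{1}{\frac{1}{25 + s}} = 25 + s$)
$J = 4650$ ($J = 310 \cdot 15 = 4650$)
$M{\left(K \right)} = K^{\frac{3}{2}}$
$\left(8225 + J\right) \left(v{\left(174 \right)} + M{\left(-33 \right)}\right) = \left(8225 + 4650\right) \left(\left(25 + 174\right) + \left(-33\right)^{\frac{3}{2}}\right) = 12875 \left(199 - 33 i \sqrt{33}\right) = 2562125 - 424875 i \sqrt{33}$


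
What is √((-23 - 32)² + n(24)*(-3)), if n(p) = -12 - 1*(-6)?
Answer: √3043 ≈ 55.163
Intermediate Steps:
n(p) = -6 (n(p) = -12 + 6 = -6)
√((-23 - 32)² + n(24)*(-3)) = √((-23 - 32)² - 6*(-3)) = √((-55)² + 18) = √(3025 + 18) = √3043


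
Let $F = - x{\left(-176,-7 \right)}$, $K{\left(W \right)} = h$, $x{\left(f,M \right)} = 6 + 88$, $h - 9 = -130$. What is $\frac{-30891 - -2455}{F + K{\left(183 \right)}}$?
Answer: $\frac{28436}{215} \approx 132.26$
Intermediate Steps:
$h = -121$ ($h = 9 - 130 = -121$)
$x{\left(f,M \right)} = 94$
$K{\left(W \right)} = -121$
$F = -94$ ($F = \left(-1\right) 94 = -94$)
$\frac{-30891 - -2455}{F + K{\left(183 \right)}} = \frac{-30891 - -2455}{-94 - 121} = \frac{-30891 + \left(-18584 + 21039\right)}{-215} = \left(-30891 + 2455\right) \left(- \frac{1}{215}\right) = \left(-28436\right) \left(- \frac{1}{215}\right) = \frac{28436}{215}$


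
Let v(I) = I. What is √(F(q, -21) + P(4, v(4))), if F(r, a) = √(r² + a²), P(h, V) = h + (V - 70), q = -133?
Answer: √(-62 + 7*√370) ≈ 8.5234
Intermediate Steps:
P(h, V) = -70 + V + h (P(h, V) = h + (-70 + V) = -70 + V + h)
F(r, a) = √(a² + r²)
√(F(q, -21) + P(4, v(4))) = √(√((-21)² + (-133)²) + (-70 + 4 + 4)) = √(√(441 + 17689) - 62) = √(√18130 - 62) = √(7*√370 - 62) = √(-62 + 7*√370)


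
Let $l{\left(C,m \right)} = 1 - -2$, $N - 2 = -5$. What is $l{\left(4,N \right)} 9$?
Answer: $27$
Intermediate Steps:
$N = -3$ ($N = 2 - 5 = -3$)
$l{\left(C,m \right)} = 3$ ($l{\left(C,m \right)} = 1 + 2 = 3$)
$l{\left(4,N \right)} 9 = 3 \cdot 9 = 27$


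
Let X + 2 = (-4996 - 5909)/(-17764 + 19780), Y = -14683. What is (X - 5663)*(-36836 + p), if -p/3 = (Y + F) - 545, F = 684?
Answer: -6474064985/168 ≈ -3.8536e+7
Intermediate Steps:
p = 43632 (p = -3*((-14683 + 684) - 545) = -3*(-13999 - 545) = -3*(-14544) = 43632)
X = -4979/672 (X = -2 + (-4996 - 5909)/(-17764 + 19780) = -2 - 10905/2016 = -2 - 10905*1/2016 = -2 - 3635/672 = -4979/672 ≈ -7.4092)
(X - 5663)*(-36836 + p) = (-4979/672 - 5663)*(-36836 + 43632) = -3810515/672*6796 = -6474064985/168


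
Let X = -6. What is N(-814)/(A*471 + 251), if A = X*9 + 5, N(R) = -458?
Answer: 229/11414 ≈ 0.020063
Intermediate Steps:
A = -49 (A = -6*9 + 5 = -54 + 5 = -49)
N(-814)/(A*471 + 251) = -458/(-49*471 + 251) = -458/(-23079 + 251) = -458/(-22828) = -458*(-1/22828) = 229/11414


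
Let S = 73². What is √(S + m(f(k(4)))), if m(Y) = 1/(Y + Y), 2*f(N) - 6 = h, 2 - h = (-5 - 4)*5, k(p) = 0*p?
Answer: 3*√1663246/53 ≈ 73.000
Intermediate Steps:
k(p) = 0
h = 47 (h = 2 - (-5 - 4)*5 = 2 - (-9)*5 = 2 - 1*(-45) = 2 + 45 = 47)
f(N) = 53/2 (f(N) = 3 + (½)*47 = 3 + 47/2 = 53/2)
S = 5329
m(Y) = 1/(2*Y)
√(S + m(f(k(4)))) = √(5329 + 1/(2*(53/2))) = √(5329 + (½)*(2/53)) = √(5329 + 1/53) = √(282438/53) = 3*√1663246/53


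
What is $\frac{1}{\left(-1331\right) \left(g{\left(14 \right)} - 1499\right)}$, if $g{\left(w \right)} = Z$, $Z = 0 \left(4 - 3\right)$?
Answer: $\frac{1}{1995169} \approx 5.0121 \cdot 10^{-7}$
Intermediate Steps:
$Z = 0$ ($Z = 0 \cdot 1 = 0$)
$g{\left(w \right)} = 0$
$\frac{1}{\left(-1331\right) \left(g{\left(14 \right)} - 1499\right)} = \frac{1}{\left(-1331\right) \left(0 - 1499\right)} = \frac{1}{\left(-1331\right) \left(-1499\right)} = \frac{1}{1995169}$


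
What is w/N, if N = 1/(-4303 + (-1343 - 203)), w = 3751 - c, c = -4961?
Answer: -50956488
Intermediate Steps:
w = 8712 (w = 3751 - 1*(-4961) = 3751 + 4961 = 8712)
N = -1/5849 (N = 1/(-4303 - 1546) = 1/(-5849) = -1/5849 ≈ -0.00017097)
w/N = 8712/(-1/5849) = 8712*(-5849) = -50956488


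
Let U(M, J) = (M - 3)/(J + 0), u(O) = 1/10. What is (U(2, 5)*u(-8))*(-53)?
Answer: 53/50 ≈ 1.0600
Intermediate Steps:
u(O) = ⅒
U(M, J) = (-3 + M)/J
(U(2, 5)*u(-8))*(-53) = (((-3 + 2)/5)*(⅒))*(-53) = (((⅕)*(-1))*(⅒))*(-53) = -⅕*⅒*(-53) = -1/50*(-53) = 53/50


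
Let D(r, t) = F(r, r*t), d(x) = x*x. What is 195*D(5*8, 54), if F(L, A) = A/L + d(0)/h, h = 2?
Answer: 10530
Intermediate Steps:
d(x) = x²
F(L, A) = A/L (F(L, A) = A/L + 0²/2 = A/L + 0*(½) = A/L + 0 = A/L)
D(r, t) = t (D(r, t) = (r*t)/r = t)
195*D(5*8, 54) = 195*54 = 10530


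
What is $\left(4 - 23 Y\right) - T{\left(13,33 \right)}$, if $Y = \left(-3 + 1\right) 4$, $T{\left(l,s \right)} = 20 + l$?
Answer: $155$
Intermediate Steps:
$Y = -8$ ($Y = \left(-2\right) 4 = -8$)
$\left(4 - 23 Y\right) - T{\left(13,33 \right)} = \left(4 - -184\right) - \left(20 + 13\right) = \left(4 + 184\right) - 33 = 188 - 33 = 155$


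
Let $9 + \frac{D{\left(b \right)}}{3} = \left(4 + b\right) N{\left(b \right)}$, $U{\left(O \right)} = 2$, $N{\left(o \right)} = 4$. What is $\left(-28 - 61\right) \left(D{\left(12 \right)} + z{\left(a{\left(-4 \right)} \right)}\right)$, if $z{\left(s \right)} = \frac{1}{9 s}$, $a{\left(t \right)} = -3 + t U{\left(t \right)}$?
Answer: $- \frac{1453726}{99} \approx -14684.0$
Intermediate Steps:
$a{\left(t \right)} = -3 + 2 t$ ($a{\left(t \right)} = -3 + t 2 = -3 + 2 t$)
$z{\left(s \right)} = \frac{1}{9 s}$
$D{\left(b \right)} = 21 + 12 b$ ($D{\left(b \right)} = -27 + 3 \left(4 + b\right) 4 = -27 + 3 \left(16 + 4 b\right) = -27 + \left(48 + 12 b\right) = 21 + 12 b$)
$\left(-28 - 61\right) \left(D{\left(12 \right)} + z{\left(a{\left(-4 \right)} \right)}\right) = \left(-28 - 61\right) \left(\left(21 + 12 \cdot 12\right) + \frac{1}{9 \left(-3 + 2 \left(-4\right)\right)}\right) = - 89 \left(\left(21 + 144\right) + \frac{1}{9 \left(-3 - 8\right)}\right) = - 89 \left(165 + \frac{1}{9 \left(-11\right)}\right) = - 89 \left(165 + \frac{1}{9} \left(- \frac{1}{11}\right)\right) = - 89 \left(165 - \frac{1}{99}\right) = \left(-89\right) \frac{16334}{99} = - \frac{1453726}{99}$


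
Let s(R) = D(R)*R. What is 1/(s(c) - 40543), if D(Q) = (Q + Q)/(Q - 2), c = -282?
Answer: -71/2918315 ≈ -2.4329e-5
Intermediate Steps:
D(Q) = 2*Q/(-2 + Q) (D(Q) = (2*Q)/(-2 + Q) = 2*Q/(-2 + Q))
s(R) = 2*R**2/(-2 + R) (s(R) = (2*R/(-2 + R))*R = 2*R**2/(-2 + R))
1/(s(c) - 40543) = 1/(2*(-282)**2/(-2 - 282) - 40543) = 1/(2*79524/(-284) - 40543) = 1/(2*79524*(-1/284) - 40543) = 1/(-39762/71 - 40543) = 1/(-2918315/71) = -71/2918315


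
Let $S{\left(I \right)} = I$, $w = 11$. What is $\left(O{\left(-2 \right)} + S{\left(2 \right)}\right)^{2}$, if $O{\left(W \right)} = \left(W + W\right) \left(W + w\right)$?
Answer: $1156$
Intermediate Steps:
$O{\left(W \right)} = 2 W \left(11 + W\right)$ ($O{\left(W \right)} = \left(W + W\right) \left(W + 11\right) = 2 W \left(11 + W\right)$)
$\left(O{\left(-2 \right)} + S{\left(2 \right)}\right)^{2} = \left(2 \left(-2\right) \left(11 - 2\right) + 2\right)^{2} = \left(2 \left(-2\right) 9 + 2\right)^{2} = \left(-36 + 2\right)^{2} = \left(-34\right)^{2} = 1156$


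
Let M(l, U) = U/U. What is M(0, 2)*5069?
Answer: 5069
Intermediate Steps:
M(l, U) = 1
M(0, 2)*5069 = 1*5069 = 5069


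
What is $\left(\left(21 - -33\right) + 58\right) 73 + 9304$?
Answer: $17480$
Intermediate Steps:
$\left(\left(21 - -33\right) + 58\right) 73 + 9304 = \left(\left(21 + 33\right) + 58\right) 73 + 9304 = \left(54 + 58\right) 73 + 9304 = 112 \cdot 73 + 9304 = 8176 + 9304 = 17480$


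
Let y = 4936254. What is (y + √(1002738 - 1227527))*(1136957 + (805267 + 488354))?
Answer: 11997950374812 + 2430578*I*√224789 ≈ 1.1998e+13 + 1.1524e+9*I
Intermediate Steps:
(y + √(1002738 - 1227527))*(1136957 + (805267 + 488354)) = (4936254 + √(1002738 - 1227527))*(1136957 + (805267 + 488354)) = (4936254 + √(-224789))*(1136957 + 1293621) = (4936254 + I*√224789)*2430578 = 11997950374812 + 2430578*I*√224789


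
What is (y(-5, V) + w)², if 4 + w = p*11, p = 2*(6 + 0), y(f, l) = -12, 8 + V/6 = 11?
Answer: 13456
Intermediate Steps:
V = 18 (V = -48 + 6*11 = -48 + 66 = 18)
p = 12 (p = 2*6 = 12)
w = 128 (w = -4 + 12*11 = -4 + 132 = 128)
(y(-5, V) + w)² = (-12 + 128)² = 116² = 13456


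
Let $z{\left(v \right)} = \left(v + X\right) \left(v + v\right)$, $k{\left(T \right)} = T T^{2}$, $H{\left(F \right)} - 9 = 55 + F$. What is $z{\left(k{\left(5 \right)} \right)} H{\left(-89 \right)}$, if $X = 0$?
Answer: $-781250$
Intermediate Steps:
$H{\left(F \right)} = 64 + F$ ($H{\left(F \right)} = 9 + \left(55 + F\right) = 64 + F$)
$k{\left(T \right)} = T^{3}$
$z{\left(v \right)} = 2 v^{2}$ ($z{\left(v \right)} = \left(v + 0\right) \left(v + v\right) = v 2 v = 2 v^{2}$)
$z{\left(k{\left(5 \right)} \right)} H{\left(-89 \right)} = 2 \left(5^{3}\right)^{2} \left(64 - 89\right) = 2 \cdot 125^{2} \left(-25\right) = 2 \cdot 15625 \left(-25\right) = 31250 \left(-25\right) = -781250$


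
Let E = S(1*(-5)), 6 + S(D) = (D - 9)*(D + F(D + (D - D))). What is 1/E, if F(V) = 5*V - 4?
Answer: 1/470 ≈ 0.0021277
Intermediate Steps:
F(V) = -4 + 5*V
S(D) = -6 + (-9 + D)*(-4 + 6*D) (S(D) = -6 + (D - 9)*(D + (-4 + 5*(D + (D - D)))) = -6 + (-9 + D)*(D + (-4 + 5*(D + 0))) = -6 + (-9 + D)*(D + (-4 + 5*D)) = -6 + (-9 + D)*(-4 + 6*D))
E = 470 (E = 30 - 58*(-5) + 6*(1*(-5))² = 30 - 58*(-5) + 6*(-5)² = 30 + 290 + 6*25 = 30 + 290 + 150 = 470)
1/E = 1/470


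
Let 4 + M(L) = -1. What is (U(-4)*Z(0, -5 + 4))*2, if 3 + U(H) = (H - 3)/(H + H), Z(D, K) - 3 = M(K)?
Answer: 17/2 ≈ 8.5000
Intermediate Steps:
M(L) = -5 (M(L) = -4 - 1 = -5)
Z(D, K) = -2 (Z(D, K) = 3 - 5 = -2)
U(H) = -3 + (-3 + H)/(2*H) (U(H) = -3 + (H - 3)/(H + H) = -3 + (-3 + H)/((2*H)) = -3 + (-3 + H)*(1/(2*H)) = -3 + (-3 + H)/(2*H))
(U(-4)*Z(0, -5 + 4))*2 = (((1/2)*(-3 - 5*(-4))/(-4))*(-2))*2 = (((1/2)*(-1/4)*(-3 + 20))*(-2))*2 = (((1/2)*(-1/4)*17)*(-2))*2 = -17/8*(-2)*2 = (17/4)*2 = 17/2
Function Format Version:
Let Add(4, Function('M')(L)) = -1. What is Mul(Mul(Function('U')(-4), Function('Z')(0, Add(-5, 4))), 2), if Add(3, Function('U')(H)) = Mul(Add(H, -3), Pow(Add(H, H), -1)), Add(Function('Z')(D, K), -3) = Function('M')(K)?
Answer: Rational(17, 2) ≈ 8.5000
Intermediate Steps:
Function('M')(L) = -5 (Function('M')(L) = Add(-4, -1) = -5)
Function('Z')(D, K) = -2 (Function('Z')(D, K) = Add(3, -5) = -2)
Function('U')(H) = Add(-3, Mul(Rational(1, 2), Pow(H, -1), Add(-3, H))) (Function('U')(H) = Add(-3, Mul(Add(H, -3), Pow(Add(H, H), -1))) = Add(-3, Mul(Add(-3, H), Pow(Mul(2, H), -1))) = Add(-3, Mul(Add(-3, H), Mul(Rational(1, 2), Pow(H, -1)))) = Add(-3, Mul(Rational(1, 2), Pow(H, -1), Add(-3, H))))
Mul(Mul(Function('U')(-4), Function('Z')(0, Add(-5, 4))), 2) = Mul(Mul(Mul(Rational(1, 2), Pow(-4, -1), Add(-3, Mul(-5, -4))), -2), 2) = Mul(Mul(Mul(Rational(1, 2), Rational(-1, 4), Add(-3, 20)), -2), 2) = Mul(Mul(Mul(Rational(1, 2), Rational(-1, 4), 17), -2), 2) = Mul(Mul(Rational(-17, 8), -2), 2) = Mul(Rational(17, 4), 2) = Rational(17, 2)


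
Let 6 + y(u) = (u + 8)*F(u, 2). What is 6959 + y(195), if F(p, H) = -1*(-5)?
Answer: 7968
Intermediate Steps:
F(p, H) = 5
y(u) = 34 + 5*u (y(u) = -6 + (u + 8)*5 = -6 + (8 + u)*5 = -6 + (40 + 5*u) = 34 + 5*u)
6959 + y(195) = 6959 + (34 + 5*195) = 6959 + (34 + 975) = 6959 + 1009 = 7968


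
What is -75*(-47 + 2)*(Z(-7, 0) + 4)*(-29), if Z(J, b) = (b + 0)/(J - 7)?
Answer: -391500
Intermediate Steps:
Z(J, b) = b/(-7 + J)
-75*(-47 + 2)*(Z(-7, 0) + 4)*(-29) = -75*(-47 + 2)*(0/(-7 - 7) + 4)*(-29) = -(-3375)*(0/(-14) + 4)*(-29) = -(-3375)*(0*(-1/14) + 4)*(-29) = -(-3375)*(0 + 4)*(-29) = -(-3375)*4*(-29) = -75*(-180)*(-29) = 13500*(-29) = -391500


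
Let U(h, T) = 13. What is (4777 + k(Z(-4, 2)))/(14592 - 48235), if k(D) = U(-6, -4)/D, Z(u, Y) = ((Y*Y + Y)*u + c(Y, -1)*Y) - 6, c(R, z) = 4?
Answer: -105081/740146 ≈ -0.14197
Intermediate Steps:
Z(u, Y) = -6 + 4*Y + u*(Y + Y**2) (Z(u, Y) = ((Y*Y + Y)*u + 4*Y) - 6 = ((Y**2 + Y)*u + 4*Y) - 6 = ((Y + Y**2)*u + 4*Y) - 6 = (u*(Y + Y**2) + 4*Y) - 6 = (4*Y + u*(Y + Y**2)) - 6 = -6 + 4*Y + u*(Y + Y**2))
k(D) = 13/D
(4777 + k(Z(-4, 2)))/(14592 - 48235) = (4777 + 13/(-6 + 4*2 + 2*(-4) - 4*2**2))/(14592 - 48235) = (4777 + 13/(-6 + 8 - 8 - 4*4))/(-33643) = (4777 + 13/(-6 + 8 - 8 - 16))*(-1/33643) = (4777 + 13/(-22))*(-1/33643) = (4777 + 13*(-1/22))*(-1/33643) = (4777 - 13/22)*(-1/33643) = (105081/22)*(-1/33643) = -105081/740146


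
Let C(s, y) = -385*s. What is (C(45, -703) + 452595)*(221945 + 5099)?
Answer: 98825441880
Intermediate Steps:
(C(45, -703) + 452595)*(221945 + 5099) = (-385*45 + 452595)*(221945 + 5099) = (-17325 + 452595)*227044 = 435270*227044 = 98825441880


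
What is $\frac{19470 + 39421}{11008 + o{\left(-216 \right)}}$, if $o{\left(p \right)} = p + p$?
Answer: $\frac{58891}{10576} \approx 5.5684$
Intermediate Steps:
$o{\left(p \right)} = 2 p$
$\frac{19470 + 39421}{11008 + o{\left(-216 \right)}} = \frac{19470 + 39421}{11008 + 2 \left(-216\right)} = \frac{58891}{11008 - 432} = \frac{58891}{10576}$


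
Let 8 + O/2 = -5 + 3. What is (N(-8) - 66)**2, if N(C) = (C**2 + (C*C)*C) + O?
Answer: 285156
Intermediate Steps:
O = -20 (O = -16 + 2*(-5 + 3) = -16 + 2*(-2) = -16 - 4 = -20)
N(C) = -20 + C**2 + C**3 (N(C) = (C**2 + (C*C)*C) - 20 = (C**2 + C**2*C) - 20 = (C**2 + C**3) - 20 = -20 + C**2 + C**3)
(N(-8) - 66)**2 = ((-20 + (-8)**2 + (-8)**3) - 66)**2 = ((-20 + 64 - 512) - 66)**2 = (-468 - 66)**2 = (-534)**2 = 285156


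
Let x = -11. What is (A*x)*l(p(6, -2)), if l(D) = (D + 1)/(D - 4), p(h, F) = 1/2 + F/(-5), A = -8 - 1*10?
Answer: -3762/31 ≈ -121.35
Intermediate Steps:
A = -18 (A = -8 - 10 = -18)
p(h, F) = ½ - F/5 (p(h, F) = 1*(½) + F*(-⅕) = ½ - F/5)
l(D) = (1 + D)/(-4 + D)
(A*x)*l(p(6, -2)) = (-18*(-11))*((1 + (½ - ⅕*(-2)))/(-4 + (½ - ⅕*(-2)))) = 198*((1 + (½ + ⅖))/(-4 + (½ + ⅖))) = 198*((1 + 9/10)/(-4 + 9/10)) = 198*((19/10)/(-31/10)) = 198*(-10/31*19/10) = 198*(-19/31) = -3762/31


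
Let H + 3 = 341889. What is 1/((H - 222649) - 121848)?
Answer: -1/2611 ≈ -0.00038300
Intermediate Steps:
H = 341886 (H = -3 + 341889 = 341886)
1/((H - 222649) - 121848) = 1/((341886 - 222649) - 121848) = 1/(119237 - 121848) = 1/(-2611) = -1/2611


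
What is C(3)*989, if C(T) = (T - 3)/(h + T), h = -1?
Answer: 0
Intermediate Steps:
C(T) = (-3 + T)/(-1 + T) (C(T) = (T - 3)/(-1 + T) = (-3 + T)/(-1 + T))
C(3)*989 = ((-3 + 3)/(-1 + 3))*989 = (0/2)*989 = ((½)*0)*989 = 0*989 = 0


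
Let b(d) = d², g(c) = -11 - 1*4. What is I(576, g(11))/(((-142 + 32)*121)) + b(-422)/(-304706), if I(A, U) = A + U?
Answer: -115510823/184347130 ≈ -0.62659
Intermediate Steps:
g(c) = -15 (g(c) = -11 - 4 = -15)
I(576, g(11))/(((-142 + 32)*121)) + b(-422)/(-304706) = (576 - 15)/(((-142 + 32)*121)) + (-422)²/(-304706) = 561/((-110*121)) + 178084*(-1/304706) = 561/(-13310) - 89042/152353 = 561*(-1/13310) - 89042/152353 = -51/1210 - 89042/152353 = -115510823/184347130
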